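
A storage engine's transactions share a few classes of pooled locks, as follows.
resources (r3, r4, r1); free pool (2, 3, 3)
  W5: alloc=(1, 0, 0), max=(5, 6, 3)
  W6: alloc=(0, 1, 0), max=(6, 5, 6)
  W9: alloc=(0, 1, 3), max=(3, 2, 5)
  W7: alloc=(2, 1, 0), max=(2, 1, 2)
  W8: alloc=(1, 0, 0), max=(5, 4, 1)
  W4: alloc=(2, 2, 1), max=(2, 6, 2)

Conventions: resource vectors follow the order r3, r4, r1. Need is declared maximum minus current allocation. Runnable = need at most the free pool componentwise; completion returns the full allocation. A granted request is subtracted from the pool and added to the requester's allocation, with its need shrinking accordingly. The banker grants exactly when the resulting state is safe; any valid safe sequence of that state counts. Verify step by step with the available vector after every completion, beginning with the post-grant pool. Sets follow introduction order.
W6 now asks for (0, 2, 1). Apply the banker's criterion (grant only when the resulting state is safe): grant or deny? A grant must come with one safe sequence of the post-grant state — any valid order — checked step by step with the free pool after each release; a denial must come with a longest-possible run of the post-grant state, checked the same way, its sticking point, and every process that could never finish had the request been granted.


DENY: after the grant no complete ordering would exist.
Key observation: after W7, W9 the pool peaks at (4, 3, 5), and each blocked process is short somewhere: W5 on r4; W6 on r3; W8 on r4; W4 on r4.
Pretend the grant happened; the run W7, W9 goes as far as possible. Check, step by step:
  pool = (2, 1, 2)
  run W7 (needs (0, 0, 2), free (2, 1, 2)); after release of (2, 1, 0) the pool is (4, 2, 2)
  run W9 (needs (3, 1, 2), free (4, 2, 2)); after release of (0, 1, 3) the pool is (4, 3, 5)
  W5 cannot run: need (4, 6, 3) vs free (4, 3, 5) (insufficient r4)
  W6 cannot run: need (6, 2, 5) vs free (4, 3, 5) (insufficient r3)
  W8 cannot run: need (4, 4, 1) vs free (4, 3, 5) (insufficient r4)
  W4 cannot run: need (0, 4, 1) vs free (4, 3, 5) (insufficient r4)
Had the request been granted, W5, W6, W8 and W4 could never finish.


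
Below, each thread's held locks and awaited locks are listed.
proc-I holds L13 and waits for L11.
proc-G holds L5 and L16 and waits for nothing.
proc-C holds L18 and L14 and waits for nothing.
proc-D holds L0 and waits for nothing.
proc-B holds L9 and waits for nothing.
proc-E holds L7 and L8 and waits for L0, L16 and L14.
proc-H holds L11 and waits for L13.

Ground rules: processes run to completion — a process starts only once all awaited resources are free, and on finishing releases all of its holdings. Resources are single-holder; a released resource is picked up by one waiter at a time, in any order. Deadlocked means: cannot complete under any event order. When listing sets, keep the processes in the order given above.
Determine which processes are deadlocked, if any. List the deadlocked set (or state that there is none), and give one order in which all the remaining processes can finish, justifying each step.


Deadlocked set: proc-I and proc-H.
Key observation: the cycle proc-I -> proc-H -> proc-I can never break — each member waits on the next; no other process is dragged down with it.
A valid finishing order for the others: proc-D, proc-G, proc-C, proc-E, proc-B.
Walking it through:
  proc-D: no waits; runs immediately, freeing L0
  proc-G: no waits; runs immediately, freeing L5 and L16
  proc-C: no waits; runs immediately, freeing L18 and L14
  proc-E waits on L0, L16 and L14 — all released -> runs and releases L7 and L8
  proc-B: no waits; runs immediately, freeing L9


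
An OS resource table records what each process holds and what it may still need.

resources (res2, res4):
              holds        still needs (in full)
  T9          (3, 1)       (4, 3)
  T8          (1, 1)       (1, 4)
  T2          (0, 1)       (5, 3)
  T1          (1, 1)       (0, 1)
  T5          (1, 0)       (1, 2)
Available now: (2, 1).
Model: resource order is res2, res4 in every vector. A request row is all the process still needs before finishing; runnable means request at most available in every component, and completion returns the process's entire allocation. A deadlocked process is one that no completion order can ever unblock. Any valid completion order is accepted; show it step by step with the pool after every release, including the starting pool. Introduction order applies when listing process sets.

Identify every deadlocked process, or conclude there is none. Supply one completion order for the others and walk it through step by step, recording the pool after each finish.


Deadlocked: T9, T8 and T2.
Key observation: even finishing T1, T5 leaves just (4, 2) free — too little res4 for any of the remaining processes.
The rest can finish in the order T1, T5. Walking it through:
  pool = (2, 1)
  T1: need (0, 1) fits (2, 1); releases (1, 1), pool now (3, 2)
  T5: need (1, 2) fits (3, 2); releases (1, 0), pool now (4, 2)
The stuck group stays short no matter what:
  T9 cannot run: need (4, 3) vs free (4, 2) (insufficient res4)
  T8 cannot run: need (1, 4) vs free (4, 2) (insufficient res4)
  T2 cannot run: need (5, 3) vs free (4, 2) (insufficient res2 and res4)


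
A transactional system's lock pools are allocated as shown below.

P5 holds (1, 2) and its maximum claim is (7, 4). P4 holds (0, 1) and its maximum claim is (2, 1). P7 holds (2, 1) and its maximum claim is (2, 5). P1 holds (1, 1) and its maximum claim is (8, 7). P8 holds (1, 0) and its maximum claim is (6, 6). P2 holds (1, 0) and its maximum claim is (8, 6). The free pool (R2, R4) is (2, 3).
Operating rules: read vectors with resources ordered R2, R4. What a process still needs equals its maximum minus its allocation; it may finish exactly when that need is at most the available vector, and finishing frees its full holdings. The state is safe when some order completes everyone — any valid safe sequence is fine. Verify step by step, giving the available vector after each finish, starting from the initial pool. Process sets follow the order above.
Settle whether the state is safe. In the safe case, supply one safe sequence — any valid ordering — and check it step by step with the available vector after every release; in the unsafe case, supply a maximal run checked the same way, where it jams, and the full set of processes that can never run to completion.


UNSAFE.
Key observation: even finishing P4, P7 leaves just (4, 5) free — too little R2 for any of the remaining processes.
A maximal execution: P4, P7 — then nothing else fits. Step-by-step check:
  pool = (2, 3)
  run P4 (needs (2, 0), free (2, 3)); after release of (0, 1) the pool is (2, 4)
  run P7 (needs (0, 4), free (2, 4)); after release of (2, 1) the pool is (4, 5)
  P5 still needs (6, 2) but only (4, 5) is free — short on R2
  P1 still needs (7, 6) but only (4, 5) is free — short on R2 and R4
  P8 still needs (5, 6) but only (4, 5) is free — short on R2 and R4
  P2 still needs (7, 6) but only (4, 5) is free — short on R2 and R4
Never able to finish: P5, P1, P8 and P2.


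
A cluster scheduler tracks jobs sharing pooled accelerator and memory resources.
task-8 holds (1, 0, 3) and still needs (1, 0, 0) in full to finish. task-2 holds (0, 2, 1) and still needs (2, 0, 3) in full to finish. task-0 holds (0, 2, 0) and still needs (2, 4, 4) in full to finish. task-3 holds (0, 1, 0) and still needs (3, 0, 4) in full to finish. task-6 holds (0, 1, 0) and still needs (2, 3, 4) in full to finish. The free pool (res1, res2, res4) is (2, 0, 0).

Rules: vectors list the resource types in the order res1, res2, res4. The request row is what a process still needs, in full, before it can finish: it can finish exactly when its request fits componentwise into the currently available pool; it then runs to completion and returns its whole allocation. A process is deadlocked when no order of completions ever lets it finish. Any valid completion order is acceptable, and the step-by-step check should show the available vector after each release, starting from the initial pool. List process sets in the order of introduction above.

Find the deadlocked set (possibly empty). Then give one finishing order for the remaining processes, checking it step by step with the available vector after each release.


Nothing here is deadlocked.
Key observation: starting with task-8, each completion frees enough for the next — no one is permanently blocked.
A valid finishing order for the others: task-8, task-2, task-3, task-6, task-0. Verifying each step:
  pool = (2, 0, 0)
  run task-8 (needs (1, 0, 0), free (2, 0, 0)); after release of (1, 0, 3) the pool is (3, 0, 3)
  run task-2 (needs (2, 0, 3), free (3, 0, 3)); after release of (0, 2, 1) the pool is (3, 2, 4)
  run task-3 (needs (3, 0, 4), free (3, 2, 4)); after release of (0, 1, 0) the pool is (3, 3, 4)
  run task-6 (needs (2, 3, 4), free (3, 3, 4)); after release of (0, 1, 0) the pool is (3, 4, 4)
  run task-0 (needs (2, 4, 4), free (3, 4, 4)); after release of (0, 2, 0) the pool is (3, 6, 4)


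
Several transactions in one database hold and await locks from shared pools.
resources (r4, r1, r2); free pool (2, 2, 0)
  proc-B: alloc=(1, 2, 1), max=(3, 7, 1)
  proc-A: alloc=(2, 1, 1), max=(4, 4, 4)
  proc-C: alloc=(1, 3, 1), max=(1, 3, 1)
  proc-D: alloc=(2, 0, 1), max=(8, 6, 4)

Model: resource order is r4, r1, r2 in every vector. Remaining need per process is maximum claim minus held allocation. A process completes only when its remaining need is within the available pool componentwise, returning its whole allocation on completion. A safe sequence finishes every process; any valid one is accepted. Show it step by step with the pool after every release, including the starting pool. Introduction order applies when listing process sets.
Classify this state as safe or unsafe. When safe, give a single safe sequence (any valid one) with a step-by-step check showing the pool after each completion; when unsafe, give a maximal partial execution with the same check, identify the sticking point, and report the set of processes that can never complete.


UNSAFE — no complete ordering exists.
Key observation: the wall is r2: completing proc-C, proc-B brings the pool only to (4, 7, 2), and all the rest need more.
A maximal execution: proc-C, proc-B — then nothing else fits. Walking it through:
  pool = (2, 2, 0)
  proc-C: need (0, 0, 0) fits (2, 2, 0); releases (1, 3, 1), pool now (3, 5, 1)
  proc-B: need (2, 5, 0) fits (3, 5, 1); releases (1, 2, 1), pool now (4, 7, 2)
  proc-A still needs (2, 3, 3) but only (4, 7, 2) is free — short on r2
  proc-D still needs (6, 6, 3) but only (4, 7, 2) is free — short on r4 and r2
Permanently blocked: proc-A and proc-D.


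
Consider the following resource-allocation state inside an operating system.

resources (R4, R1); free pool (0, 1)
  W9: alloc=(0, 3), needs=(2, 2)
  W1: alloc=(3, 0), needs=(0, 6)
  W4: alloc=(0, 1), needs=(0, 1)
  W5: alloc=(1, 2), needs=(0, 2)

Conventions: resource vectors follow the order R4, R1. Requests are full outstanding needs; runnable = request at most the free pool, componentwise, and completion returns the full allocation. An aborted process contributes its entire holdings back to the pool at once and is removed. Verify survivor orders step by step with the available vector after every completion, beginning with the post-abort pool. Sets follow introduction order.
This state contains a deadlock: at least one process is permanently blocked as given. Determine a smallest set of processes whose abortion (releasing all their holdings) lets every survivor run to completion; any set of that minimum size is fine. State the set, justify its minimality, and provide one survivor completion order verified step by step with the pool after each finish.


The answer: abort W1.
Key observation: W9 had no path to completion before; after the abort of W1 ((3, 0) returned), step 3 is where it fits.
Why nothing smaller works: aborting no one leaves the state deadlocked as given.
The survivors complete as W4, W5, W9. Walking it through (starting from the post-abort pool):
  pool = (3, 1)
  W4: need (0, 1) fits (3, 1); releases (0, 1), pool now (3, 2)
  W5: need (0, 2) fits (3, 2); releases (1, 2), pool now (4, 4)
  W9: need (2, 2) fits (4, 4); releases (0, 3), pool now (4, 7)


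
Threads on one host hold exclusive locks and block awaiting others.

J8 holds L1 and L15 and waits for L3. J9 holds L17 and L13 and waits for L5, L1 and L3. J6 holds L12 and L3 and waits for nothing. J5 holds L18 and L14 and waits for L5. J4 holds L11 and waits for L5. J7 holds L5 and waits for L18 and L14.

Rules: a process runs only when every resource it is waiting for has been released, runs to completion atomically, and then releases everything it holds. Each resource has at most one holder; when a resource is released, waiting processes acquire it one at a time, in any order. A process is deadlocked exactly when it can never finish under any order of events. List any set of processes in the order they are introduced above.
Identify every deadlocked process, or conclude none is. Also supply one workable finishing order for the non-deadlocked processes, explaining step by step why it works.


The deadlocked set is J9, J5, J4 and J7.
Key observation: along J7 -> J5 -> J7, each member waits on what the next one holds — a deadlock; J9 and J4 wait into the deadlock from upstream.
A valid finishing order for the others: J6, J8.
Walking it through:
  run J6 (it waits on nothing); releases L12 and L3
  run J8 (all its waits — L3 — are resolved); releases L1 and L15


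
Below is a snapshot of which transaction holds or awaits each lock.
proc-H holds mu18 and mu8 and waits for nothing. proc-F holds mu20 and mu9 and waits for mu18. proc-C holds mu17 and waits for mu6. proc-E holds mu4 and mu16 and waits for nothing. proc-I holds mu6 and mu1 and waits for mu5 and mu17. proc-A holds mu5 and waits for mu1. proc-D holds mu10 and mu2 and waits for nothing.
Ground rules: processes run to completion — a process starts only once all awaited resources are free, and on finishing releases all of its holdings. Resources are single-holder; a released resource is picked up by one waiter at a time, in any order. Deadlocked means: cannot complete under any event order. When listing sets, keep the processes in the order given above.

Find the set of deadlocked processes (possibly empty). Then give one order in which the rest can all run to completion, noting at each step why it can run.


Deadlocked: proc-C, proc-I and proc-A.
Key observation: proc-C -> proc-I -> proc-C is a circular wait — nothing in it can go first; proc-A is caught in further circular waits.
A valid finishing order for the others: proc-E, proc-D, proc-H, proc-F.
Step-by-step check:
  run proc-E (it waits on nothing); releases mu4 and mu16
  run proc-D (it waits on nothing); releases mu10 and mu2
  run proc-H (it waits on nothing); releases mu18 and mu8
  proc-F: everything it awaited (mu18) is free; runs, freeing mu20 and mu9


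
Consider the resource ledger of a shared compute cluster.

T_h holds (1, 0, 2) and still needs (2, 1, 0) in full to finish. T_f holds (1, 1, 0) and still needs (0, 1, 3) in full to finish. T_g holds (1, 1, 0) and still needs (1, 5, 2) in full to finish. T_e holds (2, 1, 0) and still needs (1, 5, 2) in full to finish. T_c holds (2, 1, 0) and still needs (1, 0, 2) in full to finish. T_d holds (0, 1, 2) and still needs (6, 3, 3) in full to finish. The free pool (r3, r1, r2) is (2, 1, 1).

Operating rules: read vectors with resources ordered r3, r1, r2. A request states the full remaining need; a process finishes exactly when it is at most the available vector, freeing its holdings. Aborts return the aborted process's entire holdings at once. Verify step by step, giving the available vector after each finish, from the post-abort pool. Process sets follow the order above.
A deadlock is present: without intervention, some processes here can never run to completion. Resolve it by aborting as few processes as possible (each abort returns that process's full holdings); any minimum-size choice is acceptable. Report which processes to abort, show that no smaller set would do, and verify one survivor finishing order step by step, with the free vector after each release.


Minimum abort set: T_e.
Key observation: the returned (2, 1, 0) from T_e is what brings T_g — unrunnable before, under any order — into play at step 5.
Why nothing smaller works: aborting no one leaves the state deadlocked as given.
Survivors finish in the order: T_h, T_c, T_f, T_d, T_g. Step-by-step check (pool after the aborts first):
  pool = (4, 2, 1)
  T_h: need (2, 1, 0) fits (4, 2, 1); releases (1, 0, 2), pool now (5, 2, 3)
  T_c: need (1, 0, 2) fits (5, 2, 3); releases (2, 1, 0), pool now (7, 3, 3)
  T_f: need (0, 1, 3) fits (7, 3, 3); releases (1, 1, 0), pool now (8, 4, 3)
  T_d: need (6, 3, 3) fits (8, 4, 3); releases (0, 1, 2), pool now (8, 5, 5)
  T_g: need (1, 5, 2) fits (8, 5, 5); releases (1, 1, 0), pool now (9, 6, 5)


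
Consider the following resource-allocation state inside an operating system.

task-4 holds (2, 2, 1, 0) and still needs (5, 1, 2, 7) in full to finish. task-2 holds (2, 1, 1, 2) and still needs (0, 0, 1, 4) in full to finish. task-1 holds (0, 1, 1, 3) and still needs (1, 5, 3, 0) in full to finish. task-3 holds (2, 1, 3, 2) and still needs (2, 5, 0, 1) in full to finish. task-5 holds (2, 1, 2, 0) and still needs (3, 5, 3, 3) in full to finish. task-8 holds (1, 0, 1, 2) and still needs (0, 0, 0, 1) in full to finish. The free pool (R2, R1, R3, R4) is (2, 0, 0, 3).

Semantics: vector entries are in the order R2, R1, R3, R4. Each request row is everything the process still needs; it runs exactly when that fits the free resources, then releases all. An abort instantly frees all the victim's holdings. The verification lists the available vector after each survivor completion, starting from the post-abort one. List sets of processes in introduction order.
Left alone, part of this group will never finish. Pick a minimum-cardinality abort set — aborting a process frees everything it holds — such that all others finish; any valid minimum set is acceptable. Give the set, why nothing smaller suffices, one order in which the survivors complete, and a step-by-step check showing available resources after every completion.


The answer: abort task-1 and task-3.
Key observation: task-5 had no path to completion before; after the abort of task-1 and task-3 ((2, 2, 4, 5) returned), step 4 is where it fits.
No one abort is enough; case by case: task-4 alone leaves task-1 blocked (short on R1); task-2 alone leaves task-1 blocked (short on R1); task-1 alone leaves task-3 blocked (short on R1); task-3 alone leaves task-1 blocked (short on R1); task-5 alone leaves task-1 blocked (short on R1); task-8 alone leaves task-1 blocked (short on R1).
Survivors finish in the order: task-8, task-4, task-2, task-5. Step-by-step check (pool after the aborts first):
  pool = (4, 2, 4, 8)
  task-8: need (0, 0, 0, 1) fits (4, 2, 4, 8); releases (1, 0, 1, 2), pool now (5, 2, 5, 10)
  task-4: need (5, 1, 2, 7) fits (5, 2, 5, 10); releases (2, 2, 1, 0), pool now (7, 4, 6, 10)
  task-2: need (0, 0, 1, 4) fits (7, 4, 6, 10); releases (2, 1, 1, 2), pool now (9, 5, 7, 12)
  task-5: need (3, 5, 3, 3) fits (9, 5, 7, 12); releases (2, 1, 2, 0), pool now (11, 6, 9, 12)


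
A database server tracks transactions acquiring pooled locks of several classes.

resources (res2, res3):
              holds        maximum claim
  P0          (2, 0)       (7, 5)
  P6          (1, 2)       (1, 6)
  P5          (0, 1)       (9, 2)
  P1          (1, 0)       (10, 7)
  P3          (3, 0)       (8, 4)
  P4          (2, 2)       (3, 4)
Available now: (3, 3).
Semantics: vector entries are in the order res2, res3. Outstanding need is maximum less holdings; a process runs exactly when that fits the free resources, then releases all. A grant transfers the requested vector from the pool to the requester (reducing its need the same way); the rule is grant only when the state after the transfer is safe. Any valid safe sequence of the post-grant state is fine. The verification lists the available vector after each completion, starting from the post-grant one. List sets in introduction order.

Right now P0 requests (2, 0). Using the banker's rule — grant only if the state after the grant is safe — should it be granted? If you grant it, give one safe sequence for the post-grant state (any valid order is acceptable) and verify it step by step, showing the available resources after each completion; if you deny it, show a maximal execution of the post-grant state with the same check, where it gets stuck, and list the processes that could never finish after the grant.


GRANT: granting preserves safety; a valid post-grant sequence is P4, P6, P0, P3, P5, P1.
Key observation: the transfer keeps a workable pool ((1, 3)); P4 starts the safe sequence.
Check on the post-grant state, step by step:
  pool = (1, 3)
  P4 needs (1, 2) <= (1, 3) -> finishes; pool += (2, 2) = (3, 5)
  P6 needs (0, 4) <= (3, 5) -> finishes; pool += (1, 2) = (4, 7)
  P0 needs (3, 5) <= (4, 7) -> finishes; pool += (4, 0) = (8, 7)
  P3 needs (5, 4) <= (8, 7) -> finishes; pool += (3, 0) = (11, 7)
  P5 needs (9, 1) <= (11, 7) -> finishes; pool += (0, 1) = (11, 8)
  P1 needs (9, 7) <= (11, 8) -> finishes; pool += (1, 0) = (12, 8)


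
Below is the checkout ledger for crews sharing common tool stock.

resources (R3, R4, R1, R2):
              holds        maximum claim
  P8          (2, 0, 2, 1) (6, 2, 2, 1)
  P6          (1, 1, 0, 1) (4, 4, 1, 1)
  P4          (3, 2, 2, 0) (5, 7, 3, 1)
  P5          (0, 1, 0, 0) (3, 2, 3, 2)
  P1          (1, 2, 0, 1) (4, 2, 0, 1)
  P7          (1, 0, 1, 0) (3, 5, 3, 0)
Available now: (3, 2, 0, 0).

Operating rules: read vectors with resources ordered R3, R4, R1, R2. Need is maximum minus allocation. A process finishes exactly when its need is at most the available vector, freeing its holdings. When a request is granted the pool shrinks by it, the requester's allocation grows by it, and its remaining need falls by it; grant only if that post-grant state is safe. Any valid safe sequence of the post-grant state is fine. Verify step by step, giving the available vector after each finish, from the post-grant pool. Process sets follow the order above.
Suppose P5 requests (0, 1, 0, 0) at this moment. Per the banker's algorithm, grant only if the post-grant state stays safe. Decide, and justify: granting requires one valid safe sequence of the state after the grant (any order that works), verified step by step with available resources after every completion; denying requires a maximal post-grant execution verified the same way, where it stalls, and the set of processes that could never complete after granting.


DENY: after the grant no complete ordering would exist.
Key observation: after P1, P8, P6 the pool peaks at (7, 4, 2, 3), and each blocked process is short somewhere: P4 on R4; P5 on R1; P7 on R4.
On the post-grant state, P1, P8, P6 is a maximal run — nothing extends it. Walking it through:
  pool = (3, 1, 0, 0)
  P1 needs (3, 0, 0, 0) <= (3, 1, 0, 0) -> finishes; pool += (1, 2, 0, 1) = (4, 3, 0, 1)
  P8 needs (4, 2, 0, 0) <= (4, 3, 0, 1) -> finishes; pool += (2, 0, 2, 1) = (6, 3, 2, 2)
  P6 needs (3, 3, 1, 0) <= (6, 3, 2, 2) -> finishes; pool += (1, 1, 0, 1) = (7, 4, 2, 3)
  blocked: P4 wants (2, 5, 1, 1), pool (7, 4, 2, 3) — not enough R4
  blocked: P5 wants (3, 0, 3, 2), pool (7, 4, 2, 3) — not enough R1
  blocked: P7 wants (2, 5, 2, 0), pool (7, 4, 2, 3) — not enough R4
Post-grant, the permanently blocked set is P4, P5 and P7.


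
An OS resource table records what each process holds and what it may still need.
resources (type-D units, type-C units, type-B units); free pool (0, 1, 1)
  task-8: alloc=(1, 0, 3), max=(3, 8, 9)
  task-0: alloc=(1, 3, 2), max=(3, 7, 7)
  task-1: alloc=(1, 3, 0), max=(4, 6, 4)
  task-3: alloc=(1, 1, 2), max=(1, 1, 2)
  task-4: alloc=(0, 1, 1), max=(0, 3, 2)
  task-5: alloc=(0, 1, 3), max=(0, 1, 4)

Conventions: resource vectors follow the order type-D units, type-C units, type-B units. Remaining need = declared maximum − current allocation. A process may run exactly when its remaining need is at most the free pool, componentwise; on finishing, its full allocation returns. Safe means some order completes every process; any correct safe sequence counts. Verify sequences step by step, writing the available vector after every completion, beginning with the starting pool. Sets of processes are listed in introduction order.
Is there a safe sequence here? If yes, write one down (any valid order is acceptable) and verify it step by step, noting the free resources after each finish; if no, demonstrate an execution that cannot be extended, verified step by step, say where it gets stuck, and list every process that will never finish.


UNSAFE.
Key observation: task-3, task-5, task-4 can finish, but then (1, 4, 7) is all there is, and the blocked group's type-D units demands exceed it.
A maximal execution: task-3, task-5, task-4 — then nothing else fits. Walking it through:
  pool = (0, 1, 1)
  task-3: need (0, 0, 0) fits (0, 1, 1); releases (1, 1, 2), pool now (1, 2, 3)
  task-5: need (0, 0, 1) fits (1, 2, 3); releases (0, 1, 3), pool now (1, 3, 6)
  task-4: need (0, 2, 1) fits (1, 3, 6); releases (0, 1, 1), pool now (1, 4, 7)
  task-8 cannot run: need (2, 8, 6) vs free (1, 4, 7) (insufficient type-D units and type-C units)
  task-0 cannot run: need (2, 4, 5) vs free (1, 4, 7) (insufficient type-D units)
  task-1 cannot run: need (3, 3, 4) vs free (1, 4, 7) (insufficient type-D units)
Processes that can never finish: task-8, task-0 and task-1.


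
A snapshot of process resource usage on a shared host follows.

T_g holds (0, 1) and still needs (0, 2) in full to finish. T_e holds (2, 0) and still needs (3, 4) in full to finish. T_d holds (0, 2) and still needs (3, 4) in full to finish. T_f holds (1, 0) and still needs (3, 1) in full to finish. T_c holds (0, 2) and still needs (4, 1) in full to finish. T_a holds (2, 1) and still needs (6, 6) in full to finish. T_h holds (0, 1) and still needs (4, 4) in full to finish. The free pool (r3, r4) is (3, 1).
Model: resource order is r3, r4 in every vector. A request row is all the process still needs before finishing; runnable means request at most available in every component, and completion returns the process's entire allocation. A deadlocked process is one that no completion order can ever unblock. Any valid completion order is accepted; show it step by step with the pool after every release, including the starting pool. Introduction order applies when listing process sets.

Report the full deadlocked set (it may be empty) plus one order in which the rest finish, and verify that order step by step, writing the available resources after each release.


The deadlocked set is empty.
Key observation: the pool covers T_f at once, and every later process fits after earlier releases.
One completion order for the rest: T_f, T_c, T_g, T_d, T_e, T_a, T_h. Verifying each step:
  pool = (3, 1)
  T_f: need (3, 1) fits (3, 1); releases (1, 0), pool now (4, 1)
  T_c: need (4, 1) fits (4, 1); releases (0, 2), pool now (4, 3)
  T_g: need (0, 2) fits (4, 3); releases (0, 1), pool now (4, 4)
  T_d: need (3, 4) fits (4, 4); releases (0, 2), pool now (4, 6)
  T_e: need (3, 4) fits (4, 6); releases (2, 0), pool now (6, 6)
  T_a: need (6, 6) fits (6, 6); releases (2, 1), pool now (8, 7)
  T_h: need (4, 4) fits (8, 7); releases (0, 1), pool now (8, 8)


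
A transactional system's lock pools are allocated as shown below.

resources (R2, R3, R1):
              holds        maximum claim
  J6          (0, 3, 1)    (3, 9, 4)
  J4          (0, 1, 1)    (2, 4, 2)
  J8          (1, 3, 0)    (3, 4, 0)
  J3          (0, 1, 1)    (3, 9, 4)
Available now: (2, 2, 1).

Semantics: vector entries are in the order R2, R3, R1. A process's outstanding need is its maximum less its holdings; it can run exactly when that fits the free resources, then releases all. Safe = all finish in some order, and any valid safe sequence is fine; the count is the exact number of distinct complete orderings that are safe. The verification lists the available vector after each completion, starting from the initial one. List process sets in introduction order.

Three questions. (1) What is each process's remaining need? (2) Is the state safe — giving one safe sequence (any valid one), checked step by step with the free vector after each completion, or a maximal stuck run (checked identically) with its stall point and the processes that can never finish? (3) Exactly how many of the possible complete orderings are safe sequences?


(1) Remaining need (order R2, R3, R1):
  J6: (3, 6, 3)
  J4: (2, 3, 1)
  J8: (2, 1, 0)
  J3: (3, 8, 3)
(2) UNSAFE — no complete ordering exists.
Key observation: even finishing J8, J4 leaves just (3, 6, 2) free — too little R1 for any of the remaining processes.
Going as far as possible: J8, J4; after that, nothing fits. Step-by-step check:
  pool = (2, 2, 1)
  run J8 (needs (2, 1, 0), free (2, 2, 1)); after release of (1, 3, 0) the pool is (3, 5, 1)
  run J4 (needs (2, 3, 1), free (3, 5, 1)); after release of (0, 1, 1) the pool is (3, 6, 2)
  blocked: J6 wants (3, 6, 3), pool (3, 6, 2) — not enough R1
  blocked: J3 wants (3, 8, 3), pool (3, 6, 2) — not enough R3 and R1
Permanently blocked: J6 and J3.
(3) Precisely 0 of the possible complete orderings are safe sequences.


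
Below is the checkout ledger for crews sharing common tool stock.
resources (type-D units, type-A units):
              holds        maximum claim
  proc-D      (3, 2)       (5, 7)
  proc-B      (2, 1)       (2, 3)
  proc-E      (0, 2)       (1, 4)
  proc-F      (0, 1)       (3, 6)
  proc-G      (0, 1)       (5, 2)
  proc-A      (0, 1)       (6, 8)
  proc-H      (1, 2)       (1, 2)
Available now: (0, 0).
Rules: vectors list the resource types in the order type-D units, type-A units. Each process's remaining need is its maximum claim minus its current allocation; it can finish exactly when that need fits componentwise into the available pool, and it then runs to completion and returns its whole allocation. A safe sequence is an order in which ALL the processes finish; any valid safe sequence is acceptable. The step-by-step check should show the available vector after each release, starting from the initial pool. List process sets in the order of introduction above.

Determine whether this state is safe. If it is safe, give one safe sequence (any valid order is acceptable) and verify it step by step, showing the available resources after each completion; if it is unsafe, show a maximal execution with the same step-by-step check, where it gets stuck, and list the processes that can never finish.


SAFE, for example via the order proc-H, proc-B, proc-E, proc-D, proc-G, proc-A, proc-F.
Key observation: the order's first zero-slack moment is proc-B ((0, 2) needed, (1, 2) free — a requested resource with nothing to spare).
Step-by-step check:
  pool = (0, 0)
  proc-H needs (0, 0) <= (0, 0) -> finishes; pool += (1, 2) = (1, 2)
  proc-B needs (0, 2) <= (1, 2) -> finishes; pool += (2, 1) = (3, 3)
  proc-E needs (1, 2) <= (3, 3) -> finishes; pool += (0, 2) = (3, 5)
  proc-D needs (2, 5) <= (3, 5) -> finishes; pool += (3, 2) = (6, 7)
  proc-G needs (5, 1) <= (6, 7) -> finishes; pool += (0, 1) = (6, 8)
  proc-A needs (6, 7) <= (6, 8) -> finishes; pool += (0, 1) = (6, 9)
  proc-F needs (3, 5) <= (6, 9) -> finishes; pool += (0, 1) = (6, 10)


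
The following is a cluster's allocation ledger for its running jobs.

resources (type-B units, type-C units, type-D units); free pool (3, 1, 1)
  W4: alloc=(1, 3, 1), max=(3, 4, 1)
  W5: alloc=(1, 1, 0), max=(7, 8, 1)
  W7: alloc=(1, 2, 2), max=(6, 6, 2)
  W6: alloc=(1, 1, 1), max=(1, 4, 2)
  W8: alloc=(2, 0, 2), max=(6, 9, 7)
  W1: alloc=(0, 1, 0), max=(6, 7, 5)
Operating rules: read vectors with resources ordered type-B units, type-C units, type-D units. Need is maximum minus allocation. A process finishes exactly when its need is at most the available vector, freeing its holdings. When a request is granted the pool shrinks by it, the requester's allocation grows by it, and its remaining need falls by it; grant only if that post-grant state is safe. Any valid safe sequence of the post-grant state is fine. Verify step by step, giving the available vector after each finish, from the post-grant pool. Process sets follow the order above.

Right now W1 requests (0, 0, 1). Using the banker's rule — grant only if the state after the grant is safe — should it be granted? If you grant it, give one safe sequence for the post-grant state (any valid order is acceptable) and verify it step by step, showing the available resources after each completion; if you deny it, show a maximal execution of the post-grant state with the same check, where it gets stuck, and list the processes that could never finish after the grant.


GRANT — the state after the grant stays safe, e.g. via W4, W6, W7, W1, W5, W8.
Key observation: the grant leaves (3, 1, 0) free — enough for W4, whose release restarts the cascade.
Step-by-step check of the post-grant state:
  pool = (3, 1, 0)
  W4 needs (2, 1, 0) <= (3, 1, 0) -> finishes; pool += (1, 3, 1) = (4, 4, 1)
  W6 needs (0, 3, 1) <= (4, 4, 1) -> finishes; pool += (1, 1, 1) = (5, 5, 2)
  W7 needs (5, 4, 0) <= (5, 5, 2) -> finishes; pool += (1, 2, 2) = (6, 7, 4)
  W1 needs (6, 6, 4) <= (6, 7, 4) -> finishes; pool += (0, 1, 1) = (6, 8, 5)
  W5 needs (6, 7, 1) <= (6, 8, 5) -> finishes; pool += (1, 1, 0) = (7, 9, 5)
  W8 needs (4, 9, 5) <= (7, 9, 5) -> finishes; pool += (2, 0, 2) = (9, 9, 7)


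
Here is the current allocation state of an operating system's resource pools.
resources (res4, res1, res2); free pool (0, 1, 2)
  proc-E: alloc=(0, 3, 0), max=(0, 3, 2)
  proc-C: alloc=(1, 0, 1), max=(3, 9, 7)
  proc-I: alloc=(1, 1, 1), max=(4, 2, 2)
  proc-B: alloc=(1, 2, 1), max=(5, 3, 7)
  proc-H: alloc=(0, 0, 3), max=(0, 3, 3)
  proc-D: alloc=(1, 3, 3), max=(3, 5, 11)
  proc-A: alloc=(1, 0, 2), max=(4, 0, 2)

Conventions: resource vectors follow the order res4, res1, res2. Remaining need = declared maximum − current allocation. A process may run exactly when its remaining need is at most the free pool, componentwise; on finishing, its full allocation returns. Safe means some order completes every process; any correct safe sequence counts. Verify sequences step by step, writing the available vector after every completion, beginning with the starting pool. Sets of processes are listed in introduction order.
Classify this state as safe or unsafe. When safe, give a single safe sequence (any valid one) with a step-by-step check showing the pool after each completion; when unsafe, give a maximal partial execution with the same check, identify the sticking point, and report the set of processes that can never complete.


The state is UNSAFE.
Key observation: the wall is res4: completing proc-E, proc-H brings the pool only to (0, 4, 5), and all the rest need more.
The run proc-E, proc-H cannot be extended any further. Step-by-step check:
  pool = (0, 1, 2)
  run proc-E (needs (0, 0, 2), free (0, 1, 2)); after release of (0, 3, 0) the pool is (0, 4, 2)
  run proc-H (needs (0, 3, 0), free (0, 4, 2)); after release of (0, 0, 3) the pool is (0, 4, 5)
  proc-C cannot run: need (2, 9, 6) vs free (0, 4, 5) (insufficient res4, res1 and res2)
  proc-I cannot run: need (3, 1, 1) vs free (0, 4, 5) (insufficient res4)
  proc-B cannot run: need (4, 1, 6) vs free (0, 4, 5) (insufficient res4 and res2)
  proc-D cannot run: need (2, 2, 8) vs free (0, 4, 5) (insufficient res4 and res2)
  proc-A cannot run: need (3, 0, 0) vs free (0, 4, 5) (insufficient res4)
Never able to finish: proc-C, proc-I, proc-B, proc-D and proc-A.


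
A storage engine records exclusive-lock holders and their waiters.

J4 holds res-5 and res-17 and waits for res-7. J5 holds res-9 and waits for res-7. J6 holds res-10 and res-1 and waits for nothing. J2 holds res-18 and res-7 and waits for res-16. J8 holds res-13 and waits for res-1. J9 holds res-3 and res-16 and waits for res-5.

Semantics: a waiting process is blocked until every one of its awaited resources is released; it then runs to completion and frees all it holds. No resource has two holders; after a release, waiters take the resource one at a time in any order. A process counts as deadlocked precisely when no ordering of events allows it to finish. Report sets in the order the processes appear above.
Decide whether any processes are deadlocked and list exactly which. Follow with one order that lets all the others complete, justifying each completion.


Deadlocked: J4, J5, J2 and J9.
Key observation: the wait chain closes on itself along J4 -> J2 -> J9 -> J4; J5 waits into the deadlock from upstream.
The rest can finish in the order J6, J8.
Walking it through:
  J6: no waits; runs immediately, freeing res-10 and res-1
  J8: everything it awaited (res-1) is free; runs, freeing res-13


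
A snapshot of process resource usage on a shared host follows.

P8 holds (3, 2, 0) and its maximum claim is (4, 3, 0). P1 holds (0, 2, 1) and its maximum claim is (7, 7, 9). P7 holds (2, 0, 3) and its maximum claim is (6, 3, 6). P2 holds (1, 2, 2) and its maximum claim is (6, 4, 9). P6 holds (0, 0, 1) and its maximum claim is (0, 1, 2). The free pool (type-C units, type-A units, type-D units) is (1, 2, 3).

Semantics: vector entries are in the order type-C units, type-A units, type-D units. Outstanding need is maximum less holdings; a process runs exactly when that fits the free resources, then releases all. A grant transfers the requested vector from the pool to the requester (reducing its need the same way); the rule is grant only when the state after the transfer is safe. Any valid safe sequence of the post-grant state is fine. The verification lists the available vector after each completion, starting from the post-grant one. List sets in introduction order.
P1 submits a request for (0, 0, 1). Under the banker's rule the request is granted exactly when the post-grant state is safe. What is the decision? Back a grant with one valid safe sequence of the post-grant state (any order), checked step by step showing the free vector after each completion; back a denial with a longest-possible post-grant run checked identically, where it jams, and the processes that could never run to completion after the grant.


DENY. Granting would leave the state unsafe.
Key observation: no order helps: past P6, P8, P7, the free pool tops out at (6, 4, 6), below what each blocked process needs in type-D units.
After a pretend grant, a maximal execution: P6, P8, P7 — then nothing else fits. Walking it through:
  pool = (1, 2, 2)
  run P6 (needs (0, 1, 1), free (1, 2, 2)); after release of (0, 0, 1) the pool is (1, 2, 3)
  run P8 (needs (1, 1, 0), free (1, 2, 3)); after release of (3, 2, 0) the pool is (4, 4, 3)
  run P7 (needs (4, 3, 3), free (4, 4, 3)); after release of (2, 0, 3) the pool is (6, 4, 6)
  P1 still needs (7, 5, 7) but only (6, 4, 6) is free — short on type-C units, type-A units and type-D units
  P2 still needs (5, 2, 7) but only (6, 4, 6) is free — short on type-D units
Had the request been granted, P1 and P2 could never finish.


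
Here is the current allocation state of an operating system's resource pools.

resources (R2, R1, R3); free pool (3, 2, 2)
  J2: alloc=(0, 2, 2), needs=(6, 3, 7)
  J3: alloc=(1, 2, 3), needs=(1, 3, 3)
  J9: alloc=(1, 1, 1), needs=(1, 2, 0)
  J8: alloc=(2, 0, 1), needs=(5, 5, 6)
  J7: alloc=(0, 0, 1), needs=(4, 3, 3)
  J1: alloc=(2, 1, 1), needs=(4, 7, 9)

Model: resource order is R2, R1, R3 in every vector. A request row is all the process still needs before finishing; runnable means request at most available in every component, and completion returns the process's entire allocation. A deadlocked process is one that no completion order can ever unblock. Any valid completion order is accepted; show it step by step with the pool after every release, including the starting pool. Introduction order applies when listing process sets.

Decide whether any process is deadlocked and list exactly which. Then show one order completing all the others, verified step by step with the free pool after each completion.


Nothing here is deadlocked.
Key observation: no deadlock: J9 fits now, and the freed resources carry the rest through.
A valid finishing order for the others: J9, J3, J7, J8, J2, J1. Verifying each step:
  pool = (3, 2, 2)
  J9: need (1, 2, 0) fits (3, 2, 2); releases (1, 1, 1), pool now (4, 3, 3)
  J3: need (1, 3, 3) fits (4, 3, 3); releases (1, 2, 3), pool now (5, 5, 6)
  J7: need (4, 3, 3) fits (5, 5, 6); releases (0, 0, 1), pool now (5, 5, 7)
  J8: need (5, 5, 6) fits (5, 5, 7); releases (2, 0, 1), pool now (7, 5, 8)
  J2: need (6, 3, 7) fits (7, 5, 8); releases (0, 2, 2), pool now (7, 7, 10)
  J1: need (4, 7, 9) fits (7, 7, 10); releases (2, 1, 1), pool now (9, 8, 11)
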